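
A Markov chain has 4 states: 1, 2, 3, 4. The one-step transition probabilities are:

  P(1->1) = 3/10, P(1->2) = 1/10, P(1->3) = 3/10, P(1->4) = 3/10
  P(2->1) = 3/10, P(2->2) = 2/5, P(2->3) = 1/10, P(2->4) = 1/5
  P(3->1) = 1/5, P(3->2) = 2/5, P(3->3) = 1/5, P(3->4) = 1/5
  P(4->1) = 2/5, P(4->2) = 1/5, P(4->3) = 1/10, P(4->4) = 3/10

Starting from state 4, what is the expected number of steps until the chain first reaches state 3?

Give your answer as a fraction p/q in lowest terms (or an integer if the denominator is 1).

Answer: 290/49

Derivation:
Let h_i = expected steps to first reach 3 from state i.
Boundary: h_3 = 0.
First-step equations for the other states:
  h_1 = 1 + 3/10*h_1 + 1/10*h_2 + 3/10*h_3 + 3/10*h_4
  h_2 = 1 + 3/10*h_1 + 2/5*h_2 + 1/10*h_3 + 1/5*h_4
  h_4 = 1 + 2/5*h_1 + 1/5*h_2 + 1/10*h_3 + 3/10*h_4

Substituting h_3 = 0 and rearranging gives the linear system (I - Q) h = 1:
  [7/10, -1/10, -3/10] . (h_1, h_2, h_4) = 1
  [-3/10, 3/5, -1/5] . (h_1, h_2, h_4) = 1
  [-2/5, -1/5, 7/10] . (h_1, h_2, h_4) = 1

Solving yields:
  h_1 = 710/147
  h_2 = 890/147
  h_4 = 290/49

Starting state is 4, so the expected hitting time is h_4 = 290/49.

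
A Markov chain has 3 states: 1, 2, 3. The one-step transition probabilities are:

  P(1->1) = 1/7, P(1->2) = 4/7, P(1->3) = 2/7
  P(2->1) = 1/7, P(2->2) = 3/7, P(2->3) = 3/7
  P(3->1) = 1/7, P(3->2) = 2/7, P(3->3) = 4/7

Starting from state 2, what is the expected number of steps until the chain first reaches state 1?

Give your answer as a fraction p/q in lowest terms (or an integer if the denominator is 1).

Answer: 7

Derivation:
Let h_i = expected steps to first reach 1 from state i.
Boundary: h_1 = 0.
First-step equations for the other states:
  h_2 = 1 + 1/7*h_1 + 3/7*h_2 + 3/7*h_3
  h_3 = 1 + 1/7*h_1 + 2/7*h_2 + 4/7*h_3

Substituting h_1 = 0 and rearranging gives the linear system (I - Q) h = 1:
  [4/7, -3/7] . (h_2, h_3) = 1
  [-2/7, 3/7] . (h_2, h_3) = 1

Solving yields:
  h_2 = 7
  h_3 = 7

Starting state is 2, so the expected hitting time is h_2 = 7.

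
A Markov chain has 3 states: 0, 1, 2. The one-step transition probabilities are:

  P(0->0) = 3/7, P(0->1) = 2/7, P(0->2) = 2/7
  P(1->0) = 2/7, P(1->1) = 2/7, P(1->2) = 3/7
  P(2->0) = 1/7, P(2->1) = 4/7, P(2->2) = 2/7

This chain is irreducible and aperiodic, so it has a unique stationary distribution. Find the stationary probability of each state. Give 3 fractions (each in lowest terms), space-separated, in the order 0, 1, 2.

The stationary distribution satisfies pi = pi * P, i.e.:
  pi_0 = 3/7*pi_0 + 2/7*pi_1 + 1/7*pi_2
  pi_1 = 2/7*pi_0 + 2/7*pi_1 + 4/7*pi_2
  pi_2 = 2/7*pi_0 + 3/7*pi_1 + 2/7*pi_2
with normalization: pi_0 + pi_1 + pi_2 = 1.

Using the first 2 balance equations plus normalization, the linear system A*pi = b is:
  [-4/7, 2/7, 1/7] . pi = 0
  [2/7, -5/7, 4/7] . pi = 0
  [1, 1, 1] . pi = 1

Solving yields:
  pi_0 = 13/47
  pi_1 = 18/47
  pi_2 = 16/47

Verification (pi * P):
  13/47*3/7 + 18/47*2/7 + 16/47*1/7 = 13/47 = pi_0  (ok)
  13/47*2/7 + 18/47*2/7 + 16/47*4/7 = 18/47 = pi_1  (ok)
  13/47*2/7 + 18/47*3/7 + 16/47*2/7 = 16/47 = pi_2  (ok)

Answer: 13/47 18/47 16/47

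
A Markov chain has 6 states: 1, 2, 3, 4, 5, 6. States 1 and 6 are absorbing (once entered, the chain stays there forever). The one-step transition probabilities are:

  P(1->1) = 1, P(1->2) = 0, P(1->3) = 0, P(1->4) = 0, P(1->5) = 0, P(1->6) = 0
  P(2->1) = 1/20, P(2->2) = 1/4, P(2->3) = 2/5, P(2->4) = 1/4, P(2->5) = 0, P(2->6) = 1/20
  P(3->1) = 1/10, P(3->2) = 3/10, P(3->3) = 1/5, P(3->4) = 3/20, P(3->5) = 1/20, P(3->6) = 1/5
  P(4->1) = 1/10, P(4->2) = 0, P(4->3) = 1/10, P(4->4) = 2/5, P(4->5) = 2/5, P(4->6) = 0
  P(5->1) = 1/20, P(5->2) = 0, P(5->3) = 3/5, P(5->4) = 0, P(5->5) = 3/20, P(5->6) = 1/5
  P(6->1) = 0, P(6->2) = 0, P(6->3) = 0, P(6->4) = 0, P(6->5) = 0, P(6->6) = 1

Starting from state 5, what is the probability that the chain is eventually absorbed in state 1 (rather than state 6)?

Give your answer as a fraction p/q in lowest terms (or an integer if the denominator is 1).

Let a_i = P(absorbed in 1 | start in state i).
Boundary conditions: a_1 = 1, a_6 = 0.
For each transient state i, a_i = sum_j P(i->j) * a_j:
  a_2 = 1/20*a_1 + 1/4*a_2 + 2/5*a_3 + 1/4*a_4 + 0*a_5 + 1/20*a_6
  a_3 = 1/10*a_1 + 3/10*a_2 + 1/5*a_3 + 3/20*a_4 + 1/20*a_5 + 1/5*a_6
  a_4 = 1/10*a_1 + 0*a_2 + 1/10*a_3 + 2/5*a_4 + 2/5*a_5 + 0*a_6
  a_5 = 1/20*a_1 + 0*a_2 + 3/5*a_3 + 0*a_4 + 3/20*a_5 + 1/5*a_6

Substituting a_1 = 1 and a_6 = 0, rearrange to (I - Q) a = r where r[i] = P(i -> 1):
  [3/4, -2/5, -1/4, 0] . (a_2, a_3, a_4, a_5) = 1/20
  [-3/10, 4/5, -3/20, -1/20] . (a_2, a_3, a_4, a_5) = 1/10
  [0, -1/10, 3/5, -2/5] . (a_2, a_3, a_4, a_5) = 1/10
  [0, -3/5, 0, 17/20] . (a_2, a_3, a_4, a_5) = 1/20

Solving yields:
  a_2 = 832/1947
  a_3 = 1779/4543
  a_4 = 2069/4543
  a_5 = 1523/4543

Starting state is 5, so the absorption probability is a_5 = 1523/4543.

Answer: 1523/4543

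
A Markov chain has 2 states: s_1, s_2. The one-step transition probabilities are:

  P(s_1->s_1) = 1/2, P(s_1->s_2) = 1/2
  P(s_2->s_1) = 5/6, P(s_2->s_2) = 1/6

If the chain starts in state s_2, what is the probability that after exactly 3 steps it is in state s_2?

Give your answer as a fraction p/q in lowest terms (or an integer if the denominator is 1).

Answer: 19/54

Derivation:
Computing P^3 by repeated multiplication:
P^1 =
  s_1: [1/2, 1/2]
  s_2: [5/6, 1/6]
P^2 =
  s_1: [2/3, 1/3]
  s_2: [5/9, 4/9]
P^3 =
  s_1: [11/18, 7/18]
  s_2: [35/54, 19/54]

(P^3)[s_2 -> s_2] = 19/54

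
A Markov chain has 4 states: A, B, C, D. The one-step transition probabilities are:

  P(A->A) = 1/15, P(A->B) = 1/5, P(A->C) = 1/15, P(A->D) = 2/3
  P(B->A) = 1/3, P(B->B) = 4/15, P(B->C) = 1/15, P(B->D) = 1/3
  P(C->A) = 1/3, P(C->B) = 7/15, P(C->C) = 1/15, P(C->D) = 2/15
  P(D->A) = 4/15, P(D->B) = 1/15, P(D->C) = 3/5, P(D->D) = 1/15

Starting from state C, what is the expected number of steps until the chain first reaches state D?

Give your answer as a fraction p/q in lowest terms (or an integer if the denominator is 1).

Let h_i = expected steps to first reach D from state i.
Boundary: h_D = 0.
First-step equations for the other states:
  h_A = 1 + 1/15*h_A + 1/5*h_B + 1/15*h_C + 2/3*h_D
  h_B = 1 + 1/3*h_A + 4/15*h_B + 1/15*h_C + 1/3*h_D
  h_C = 1 + 1/3*h_A + 7/15*h_B + 1/15*h_C + 2/15*h_D

Substituting h_D = 0 and rearranging gives the linear system (I - Q) h = 1:
  [14/15, -1/5, -1/15] . (h_A, h_B, h_C) = 1
  [-1/3, 11/15, -1/15] . (h_A, h_B, h_C) = 1
  [-1/3, -7/15, 14/15] . (h_A, h_B, h_C) = 1

Solving yields:
  h_A = 150/83
  h_B = 1425/581
  h_C = 1710/581

Starting state is C, so the expected hitting time is h_C = 1710/581.

Answer: 1710/581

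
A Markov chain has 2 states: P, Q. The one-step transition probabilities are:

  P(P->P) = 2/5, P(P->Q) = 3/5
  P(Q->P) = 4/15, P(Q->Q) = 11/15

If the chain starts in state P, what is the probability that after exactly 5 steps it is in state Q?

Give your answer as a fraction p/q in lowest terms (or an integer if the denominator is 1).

Computing P^5 by repeated multiplication:
P^1 =
  P: [2/5, 3/5]
  Q: [4/15, 11/15]
P^2 =
  P: [8/25, 17/25]
  Q: [68/225, 157/225]
P^3 =
  P: [116/375, 259/375]
  Q: [1036/3375, 2339/3375]
P^4 =
  P: [1732/5625, 3893/5625]
  Q: [15572/50625, 35053/50625]
P^5 =
  P: [25964/84375, 58411/84375]
  Q: [233644/759375, 525731/759375]

(P^5)[P -> Q] = 58411/84375

Answer: 58411/84375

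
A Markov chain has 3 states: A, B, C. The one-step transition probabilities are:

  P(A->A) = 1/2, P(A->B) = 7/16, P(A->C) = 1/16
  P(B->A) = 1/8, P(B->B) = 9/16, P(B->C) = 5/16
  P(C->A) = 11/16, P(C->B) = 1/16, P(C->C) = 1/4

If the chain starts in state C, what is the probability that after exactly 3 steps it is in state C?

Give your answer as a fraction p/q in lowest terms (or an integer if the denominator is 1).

Computing P^3 by repeated multiplication:
P^1 =
  A: [1/2, 7/16, 1/16]
  B: [1/8, 9/16, 5/16]
  C: [11/16, 1/16, 1/4]
P^2 =
  A: [89/256, 15/32, 47/256]
  B: [89/256, 25/64, 67/256]
  C: [67/128, 45/128, 1/8]
P^3 =
  A: [1469/4096, 875/2048, 877/4096]
  B: [1649/4096, 795/2048, 857/4096]
  C: [401/1024, 445/1024, 89/512]

(P^3)[C -> C] = 89/512

Answer: 89/512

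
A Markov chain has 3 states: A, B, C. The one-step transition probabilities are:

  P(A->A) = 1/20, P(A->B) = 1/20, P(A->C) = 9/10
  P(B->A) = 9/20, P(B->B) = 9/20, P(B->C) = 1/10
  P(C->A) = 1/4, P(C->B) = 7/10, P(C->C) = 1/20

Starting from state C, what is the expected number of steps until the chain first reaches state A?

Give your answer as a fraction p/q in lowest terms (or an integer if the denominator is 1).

Let h_i = expected steps to first reach A from state i.
Boundary: h_A = 0.
First-step equations for the other states:
  h_B = 1 + 9/20*h_A + 9/20*h_B + 1/10*h_C
  h_C = 1 + 1/4*h_A + 7/10*h_B + 1/20*h_C

Substituting h_A = 0 and rearranging gives the linear system (I - Q) h = 1:
  [11/20, -1/10] . (h_B, h_C) = 1
  [-7/10, 19/20] . (h_B, h_C) = 1

Solving yields:
  h_B = 420/181
  h_C = 500/181

Starting state is C, so the expected hitting time is h_C = 500/181.

Answer: 500/181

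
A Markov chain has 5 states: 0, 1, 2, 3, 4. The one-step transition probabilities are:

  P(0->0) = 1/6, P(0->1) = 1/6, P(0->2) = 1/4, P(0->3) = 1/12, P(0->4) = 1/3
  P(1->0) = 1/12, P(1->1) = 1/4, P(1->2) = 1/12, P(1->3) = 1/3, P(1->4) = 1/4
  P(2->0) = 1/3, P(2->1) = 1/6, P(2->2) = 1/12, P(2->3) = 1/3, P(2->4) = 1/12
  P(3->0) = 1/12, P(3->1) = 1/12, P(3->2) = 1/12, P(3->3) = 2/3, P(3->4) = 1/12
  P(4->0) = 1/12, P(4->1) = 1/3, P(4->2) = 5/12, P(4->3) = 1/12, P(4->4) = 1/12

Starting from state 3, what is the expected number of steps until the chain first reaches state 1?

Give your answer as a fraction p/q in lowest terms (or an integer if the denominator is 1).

Answer: 17712/2393

Derivation:
Let h_i = expected steps to first reach 1 from state i.
Boundary: h_1 = 0.
First-step equations for the other states:
  h_0 = 1 + 1/6*h_0 + 1/6*h_1 + 1/4*h_2 + 1/12*h_3 + 1/3*h_4
  h_2 = 1 + 1/3*h_0 + 1/6*h_1 + 1/12*h_2 + 1/3*h_3 + 1/12*h_4
  h_3 = 1 + 1/12*h_0 + 1/12*h_1 + 1/12*h_2 + 2/3*h_3 + 1/12*h_4
  h_4 = 1 + 1/12*h_0 + 1/3*h_1 + 5/12*h_2 + 1/12*h_3 + 1/12*h_4

Substituting h_1 = 0 and rearranging gives the linear system (I - Q) h = 1:
  [5/6, -1/4, -1/12, -1/3] . (h_0, h_2, h_3, h_4) = 1
  [-1/3, 11/12, -1/3, -1/12] . (h_0, h_2, h_3, h_4) = 1
  [-1/12, -1/12, 1/3, -1/12] . (h_0, h_2, h_3, h_4) = 1
  [-1/12, -5/12, -1/12, 11/12] . (h_0, h_2, h_3, h_4) = 1

Solving yields:
  h_0 = 14256/2393
  h_2 = 15372/2393
  h_3 = 17712/2393
  h_4 = 12504/2393

Starting state is 3, so the expected hitting time is h_3 = 17712/2393.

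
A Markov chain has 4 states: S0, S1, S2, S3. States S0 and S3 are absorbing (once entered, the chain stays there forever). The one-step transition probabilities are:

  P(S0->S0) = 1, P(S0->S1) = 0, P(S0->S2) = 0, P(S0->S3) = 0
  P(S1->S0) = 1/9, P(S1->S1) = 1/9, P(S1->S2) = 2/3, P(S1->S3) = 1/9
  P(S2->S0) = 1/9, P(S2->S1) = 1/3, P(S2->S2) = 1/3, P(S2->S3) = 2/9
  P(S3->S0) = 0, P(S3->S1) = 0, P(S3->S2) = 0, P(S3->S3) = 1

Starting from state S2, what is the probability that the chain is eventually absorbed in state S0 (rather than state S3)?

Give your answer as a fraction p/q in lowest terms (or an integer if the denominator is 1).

Answer: 11/30

Derivation:
Let a_i = P(absorbed in S0 | start in state i).
Boundary conditions: a_S0 = 1, a_S3 = 0.
For each transient state i, a_i = sum_j P(i->j) * a_j:
  a_S1 = 1/9*a_S0 + 1/9*a_S1 + 2/3*a_S2 + 1/9*a_S3
  a_S2 = 1/9*a_S0 + 1/3*a_S1 + 1/3*a_S2 + 2/9*a_S3

Substituting a_S0 = 1 and a_S3 = 0, rearrange to (I - Q) a = r where r[i] = P(i -> S0):
  [8/9, -2/3] . (a_S1, a_S2) = 1/9
  [-1/3, 2/3] . (a_S1, a_S2) = 1/9

Solving yields:
  a_S1 = 2/5
  a_S2 = 11/30

Starting state is S2, so the absorption probability is a_S2 = 11/30.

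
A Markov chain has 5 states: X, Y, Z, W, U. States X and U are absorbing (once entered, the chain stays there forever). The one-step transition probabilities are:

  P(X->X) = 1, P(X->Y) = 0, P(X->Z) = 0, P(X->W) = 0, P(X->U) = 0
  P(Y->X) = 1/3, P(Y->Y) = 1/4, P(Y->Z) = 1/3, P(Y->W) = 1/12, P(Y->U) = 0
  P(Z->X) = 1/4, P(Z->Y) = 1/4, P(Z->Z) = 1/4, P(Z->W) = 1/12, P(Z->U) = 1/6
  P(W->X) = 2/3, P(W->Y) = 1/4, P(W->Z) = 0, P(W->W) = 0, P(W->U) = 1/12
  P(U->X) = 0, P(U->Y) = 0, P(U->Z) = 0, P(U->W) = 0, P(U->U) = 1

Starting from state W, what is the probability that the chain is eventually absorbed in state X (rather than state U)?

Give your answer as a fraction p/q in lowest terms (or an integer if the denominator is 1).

Answer: 232/263

Derivation:
Let a_i = P(absorbed in X | start in state i).
Boundary conditions: a_X = 1, a_U = 0.
For each transient state i, a_i = sum_j P(i->j) * a_j:
  a_Y = 1/3*a_X + 1/4*a_Y + 1/3*a_Z + 1/12*a_W + 0*a_U
  a_Z = 1/4*a_X + 1/4*a_Y + 1/4*a_Z + 1/12*a_W + 1/6*a_U
  a_W = 2/3*a_X + 1/4*a_Y + 0*a_Z + 0*a_W + 1/12*a_U

Substituting a_X = 1 and a_U = 0, rearrange to (I - Q) a = r where r[i] = P(i -> X):
  [3/4, -1/3, -1/12] . (a_Y, a_Z, a_W) = 1/3
  [-1/4, 3/4, -1/12] . (a_Y, a_Z, a_W) = 1/4
  [-1/4, 0, 1] . (a_Y, a_Z, a_W) = 2/3

Solving yields:
  a_Y = 680/789
  a_Z = 189/263
  a_W = 232/263

Starting state is W, so the absorption probability is a_W = 232/263.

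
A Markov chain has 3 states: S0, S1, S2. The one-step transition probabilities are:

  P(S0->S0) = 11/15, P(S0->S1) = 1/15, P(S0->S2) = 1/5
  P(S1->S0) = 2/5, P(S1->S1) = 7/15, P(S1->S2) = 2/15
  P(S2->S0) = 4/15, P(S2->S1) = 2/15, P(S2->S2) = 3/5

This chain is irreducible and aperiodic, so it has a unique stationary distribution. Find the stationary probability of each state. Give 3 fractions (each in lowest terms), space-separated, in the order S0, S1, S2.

Answer: 22/41 6/41 13/41

Derivation:
The stationary distribution satisfies pi = pi * P, i.e.:
  pi_S0 = 11/15*pi_S0 + 2/5*pi_S1 + 4/15*pi_S2
  pi_S1 = 1/15*pi_S0 + 7/15*pi_S1 + 2/15*pi_S2
  pi_S2 = 1/5*pi_S0 + 2/15*pi_S1 + 3/5*pi_S2
with normalization: pi_S0 + pi_S1 + pi_S2 = 1.

Using the first 2 balance equations plus normalization, the linear system A*pi = b is:
  [-4/15, 2/5, 4/15] . pi = 0
  [1/15, -8/15, 2/15] . pi = 0
  [1, 1, 1] . pi = 1

Solving yields:
  pi_S0 = 22/41
  pi_S1 = 6/41
  pi_S2 = 13/41

Verification (pi * P):
  22/41*11/15 + 6/41*2/5 + 13/41*4/15 = 22/41 = pi_S0  (ok)
  22/41*1/15 + 6/41*7/15 + 13/41*2/15 = 6/41 = pi_S1  (ok)
  22/41*1/5 + 6/41*2/15 + 13/41*3/5 = 13/41 = pi_S2  (ok)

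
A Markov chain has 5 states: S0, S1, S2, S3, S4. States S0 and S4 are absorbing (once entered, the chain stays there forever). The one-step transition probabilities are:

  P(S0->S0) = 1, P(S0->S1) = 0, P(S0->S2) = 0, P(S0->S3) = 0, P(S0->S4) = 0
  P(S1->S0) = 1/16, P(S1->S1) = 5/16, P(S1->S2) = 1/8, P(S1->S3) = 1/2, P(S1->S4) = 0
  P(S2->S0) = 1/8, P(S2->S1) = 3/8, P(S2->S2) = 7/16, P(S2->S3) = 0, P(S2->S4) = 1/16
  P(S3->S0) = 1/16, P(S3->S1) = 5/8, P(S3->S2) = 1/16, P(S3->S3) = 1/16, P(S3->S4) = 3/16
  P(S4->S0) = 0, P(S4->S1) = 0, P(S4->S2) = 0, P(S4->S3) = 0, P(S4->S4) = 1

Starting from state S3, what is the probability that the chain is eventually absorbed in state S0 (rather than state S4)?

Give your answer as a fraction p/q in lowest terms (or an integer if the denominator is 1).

Answer: 245/537

Derivation:
Let a_i = P(absorbed in S0 | start in state i).
Boundary conditions: a_S0 = 1, a_S4 = 0.
For each transient state i, a_i = sum_j P(i->j) * a_j:
  a_S1 = 1/16*a_S0 + 5/16*a_S1 + 1/8*a_S2 + 1/2*a_S3 + 0*a_S4
  a_S2 = 1/8*a_S0 + 3/8*a_S1 + 7/16*a_S2 + 0*a_S3 + 1/16*a_S4
  a_S3 = 1/16*a_S0 + 5/8*a_S1 + 1/16*a_S2 + 1/16*a_S3 + 3/16*a_S4

Substituting a_S0 = 1 and a_S4 = 0, rearrange to (I - Q) a = r where r[i] = P(i -> S0):
  [11/16, -1/8, -1/2] . (a_S1, a_S2, a_S3) = 1/16
  [-3/8, 9/16, 0] . (a_S1, a_S2, a_S3) = 1/8
  [-5/8, -1/16, 15/16] . (a_S1, a_S2, a_S3) = 1/16

Solving yields:
  a_S1 = 283/537
  a_S2 = 308/537
  a_S3 = 245/537

Starting state is S3, so the absorption probability is a_S3 = 245/537.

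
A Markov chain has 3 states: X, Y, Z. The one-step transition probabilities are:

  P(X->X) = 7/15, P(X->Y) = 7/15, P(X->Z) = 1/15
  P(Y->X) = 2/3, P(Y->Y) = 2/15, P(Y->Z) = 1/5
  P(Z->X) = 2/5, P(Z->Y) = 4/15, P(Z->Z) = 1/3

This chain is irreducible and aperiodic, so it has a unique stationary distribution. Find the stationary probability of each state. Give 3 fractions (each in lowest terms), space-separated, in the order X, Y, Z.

The stationary distribution satisfies pi = pi * P, i.e.:
  pi_X = 7/15*pi_X + 2/3*pi_Y + 2/5*pi_Z
  pi_Y = 7/15*pi_X + 2/15*pi_Y + 4/15*pi_Z
  pi_Z = 1/15*pi_X + 1/5*pi_Y + 1/3*pi_Z
with normalization: pi_X + pi_Y + pi_Z = 1.

Using the first 2 balance equations plus normalization, the linear system A*pi = b is:
  [-8/15, 2/3, 2/5] . pi = 0
  [7/15, -13/15, 4/15] . pi = 0
  [1, 1, 1] . pi = 1

Solving yields:
  pi_X = 59/113
  pi_Y = 37/113
  pi_Z = 17/113

Verification (pi * P):
  59/113*7/15 + 37/113*2/3 + 17/113*2/5 = 59/113 = pi_X  (ok)
  59/113*7/15 + 37/113*2/15 + 17/113*4/15 = 37/113 = pi_Y  (ok)
  59/113*1/15 + 37/113*1/5 + 17/113*1/3 = 17/113 = pi_Z  (ok)

Answer: 59/113 37/113 17/113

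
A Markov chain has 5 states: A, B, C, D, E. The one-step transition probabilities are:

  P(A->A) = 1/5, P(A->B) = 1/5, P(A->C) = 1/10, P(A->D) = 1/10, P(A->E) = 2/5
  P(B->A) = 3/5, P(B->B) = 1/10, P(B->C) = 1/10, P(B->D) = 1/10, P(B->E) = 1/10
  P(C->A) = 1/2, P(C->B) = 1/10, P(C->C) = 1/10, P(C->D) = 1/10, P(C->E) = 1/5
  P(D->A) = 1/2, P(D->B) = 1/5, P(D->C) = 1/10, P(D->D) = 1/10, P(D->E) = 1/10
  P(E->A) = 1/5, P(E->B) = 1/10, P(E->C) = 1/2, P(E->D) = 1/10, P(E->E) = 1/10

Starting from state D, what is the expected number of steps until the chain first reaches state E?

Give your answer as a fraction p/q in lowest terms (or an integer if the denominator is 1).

Let h_i = expected steps to first reach E from state i.
Boundary: h_E = 0.
First-step equations for the other states:
  h_A = 1 + 1/5*h_A + 1/5*h_B + 1/10*h_C + 1/10*h_D + 2/5*h_E
  h_B = 1 + 3/5*h_A + 1/10*h_B + 1/10*h_C + 1/10*h_D + 1/10*h_E
  h_C = 1 + 1/2*h_A + 1/10*h_B + 1/10*h_C + 1/10*h_D + 1/5*h_E
  h_D = 1 + 1/2*h_A + 1/5*h_B + 1/10*h_C + 1/10*h_D + 1/10*h_E

Substituting h_E = 0 and rearranging gives the linear system (I - Q) h = 1:
  [4/5, -1/5, -1/10, -1/10] . (h_A, h_B, h_C, h_D) = 1
  [-3/5, 9/10, -1/10, -1/10] . (h_A, h_B, h_C, h_D) = 1
  [-1/2, -1/10, 9/10, -1/10] . (h_A, h_B, h_C, h_D) = 1
  [-1/2, -1/5, -1/10, 9/10] . (h_A, h_B, h_C, h_D) = 1

Solving yields:
  h_A = 275/82
  h_B = 175/41
  h_C = 645/164
  h_D = 715/164

Starting state is D, so the expected hitting time is h_D = 715/164.

Answer: 715/164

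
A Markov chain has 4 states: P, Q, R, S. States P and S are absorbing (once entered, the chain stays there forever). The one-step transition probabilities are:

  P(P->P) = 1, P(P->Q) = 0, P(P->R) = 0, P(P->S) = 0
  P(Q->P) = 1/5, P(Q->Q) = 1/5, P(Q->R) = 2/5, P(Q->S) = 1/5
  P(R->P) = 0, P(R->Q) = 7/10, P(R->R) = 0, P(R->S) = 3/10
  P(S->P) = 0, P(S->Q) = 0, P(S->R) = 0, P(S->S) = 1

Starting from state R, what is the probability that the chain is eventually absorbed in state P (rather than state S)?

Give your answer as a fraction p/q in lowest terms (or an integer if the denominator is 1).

Let a_i = P(absorbed in P | start in state i).
Boundary conditions: a_P = 1, a_S = 0.
For each transient state i, a_i = sum_j P(i->j) * a_j:
  a_Q = 1/5*a_P + 1/5*a_Q + 2/5*a_R + 1/5*a_S
  a_R = 0*a_P + 7/10*a_Q + 0*a_R + 3/10*a_S

Substituting a_P = 1 and a_S = 0, rearrange to (I - Q) a = r where r[i] = P(i -> P):
  [4/5, -2/5] . (a_Q, a_R) = 1/5
  [-7/10, 1] . (a_Q, a_R) = 0

Solving yields:
  a_Q = 5/13
  a_R = 7/26

Starting state is R, so the absorption probability is a_R = 7/26.

Answer: 7/26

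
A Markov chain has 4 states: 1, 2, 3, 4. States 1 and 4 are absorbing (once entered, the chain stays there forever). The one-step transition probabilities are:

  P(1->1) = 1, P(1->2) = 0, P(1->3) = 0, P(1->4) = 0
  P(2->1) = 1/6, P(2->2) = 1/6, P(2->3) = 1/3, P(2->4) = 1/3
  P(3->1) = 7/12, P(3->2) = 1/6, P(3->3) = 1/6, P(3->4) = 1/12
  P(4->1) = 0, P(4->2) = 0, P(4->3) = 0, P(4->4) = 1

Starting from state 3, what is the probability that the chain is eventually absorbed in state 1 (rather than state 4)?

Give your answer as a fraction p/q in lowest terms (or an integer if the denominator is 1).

Answer: 37/46

Derivation:
Let a_i = P(absorbed in 1 | start in state i).
Boundary conditions: a_1 = 1, a_4 = 0.
For each transient state i, a_i = sum_j P(i->j) * a_j:
  a_2 = 1/6*a_1 + 1/6*a_2 + 1/3*a_3 + 1/3*a_4
  a_3 = 7/12*a_1 + 1/6*a_2 + 1/6*a_3 + 1/12*a_4

Substituting a_1 = 1 and a_4 = 0, rearrange to (I - Q) a = r where r[i] = P(i -> 1):
  [5/6, -1/3] . (a_2, a_3) = 1/6
  [-1/6, 5/6] . (a_2, a_3) = 7/12

Solving yields:
  a_2 = 12/23
  a_3 = 37/46

Starting state is 3, so the absorption probability is a_3 = 37/46.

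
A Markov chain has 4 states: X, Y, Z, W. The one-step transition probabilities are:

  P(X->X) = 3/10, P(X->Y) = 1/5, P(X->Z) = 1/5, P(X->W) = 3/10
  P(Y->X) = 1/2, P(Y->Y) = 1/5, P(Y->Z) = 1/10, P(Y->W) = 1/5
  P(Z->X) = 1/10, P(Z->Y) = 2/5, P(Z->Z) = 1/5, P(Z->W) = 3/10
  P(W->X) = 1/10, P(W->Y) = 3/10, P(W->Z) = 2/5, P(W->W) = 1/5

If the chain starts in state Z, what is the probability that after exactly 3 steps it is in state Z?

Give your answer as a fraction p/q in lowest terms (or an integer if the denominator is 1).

Answer: 219/1000

Derivation:
Computing P^3 by repeated multiplication:
P^1 =
  X: [3/10, 1/5, 1/5, 3/10]
  Y: [1/2, 1/5, 1/10, 1/5]
  Z: [1/10, 2/5, 1/5, 3/10]
  W: [1/10, 3/10, 2/5, 1/5]
P^2 =
  X: [6/25, 27/100, 6/25, 1/4]
  Y: [7/25, 6/25, 11/50, 13/50]
  Z: [7/25, 27/100, 11/50, 23/100]
  W: [6/25, 3/10, 21/100, 1/4]
P^3 =
  X: [32/125, 273/1000, 223/1000, 31/125]
  Y: [63/250, 27/100, 57/250, 1/4]
  Z: [33/125, 267/1000, 219/1000, 1/4]
  W: [67/250, 267/1000, 11/50, 49/200]

(P^3)[Z -> Z] = 219/1000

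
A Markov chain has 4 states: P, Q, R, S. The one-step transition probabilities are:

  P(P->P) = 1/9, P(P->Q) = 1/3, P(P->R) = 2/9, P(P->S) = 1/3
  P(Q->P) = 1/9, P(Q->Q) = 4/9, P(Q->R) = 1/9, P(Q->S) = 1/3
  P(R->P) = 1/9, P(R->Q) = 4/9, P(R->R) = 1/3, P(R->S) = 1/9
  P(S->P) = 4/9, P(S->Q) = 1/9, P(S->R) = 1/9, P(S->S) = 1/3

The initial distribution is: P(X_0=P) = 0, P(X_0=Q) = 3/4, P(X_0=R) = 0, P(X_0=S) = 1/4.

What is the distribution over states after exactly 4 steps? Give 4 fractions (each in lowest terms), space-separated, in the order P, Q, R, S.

Propagating the distribution step by step (d_{t+1} = d_t * P):
d_0 = (P=0, Q=3/4, R=0, S=1/4)
  d_1[P] = 0*1/9 + 3/4*1/9 + 0*1/9 + 1/4*4/9 = 7/36
  d_1[Q] = 0*1/3 + 3/4*4/9 + 0*4/9 + 1/4*1/9 = 13/36
  d_1[R] = 0*2/9 + 3/4*1/9 + 0*1/3 + 1/4*1/9 = 1/9
  d_1[S] = 0*1/3 + 3/4*1/3 + 0*1/9 + 1/4*1/3 = 1/3
d_1 = (P=7/36, Q=13/36, R=1/9, S=1/3)
  d_2[P] = 7/36*1/9 + 13/36*1/9 + 1/9*1/9 + 1/3*4/9 = 2/9
  d_2[Q] = 7/36*1/3 + 13/36*4/9 + 1/9*4/9 + 1/3*1/9 = 101/324
  d_2[R] = 7/36*2/9 + 13/36*1/9 + 1/9*1/3 + 1/3*1/9 = 17/108
  d_2[S] = 7/36*1/3 + 13/36*1/3 + 1/9*1/9 + 1/3*1/3 = 25/81
d_2 = (P=2/9, Q=101/324, R=17/108, S=25/81)
  d_3[P] = 2/9*1/9 + 101/324*1/9 + 17/108*1/9 + 25/81*4/9 = 52/243
  d_3[Q] = 2/9*1/3 + 101/324*4/9 + 17/108*4/9 + 25/81*1/9 = 77/243
  d_3[R] = 2/9*2/9 + 101/324*1/9 + 17/108*1/3 + 25/81*1/9 = 83/486
  d_3[S] = 2/9*1/3 + 101/324*1/3 + 17/108*1/9 + 25/81*1/3 = 145/486
d_3 = (P=52/243, Q=77/243, R=83/486, S=145/486)
  d_4[P] = 52/243*1/9 + 77/243*1/9 + 83/486*1/9 + 145/486*4/9 = 307/1458
  d_4[Q] = 52/243*1/3 + 77/243*4/9 + 83/486*4/9 + 145/486*1/9 = 1405/4374
  d_4[R] = 52/243*2/9 + 77/243*1/9 + 83/486*1/3 + 145/486*1/9 = 14/81
  d_4[S] = 52/243*1/3 + 77/243*1/3 + 83/486*1/9 + 145/486*1/3 = 646/2187
d_4 = (P=307/1458, Q=1405/4374, R=14/81, S=646/2187)

Answer: 307/1458 1405/4374 14/81 646/2187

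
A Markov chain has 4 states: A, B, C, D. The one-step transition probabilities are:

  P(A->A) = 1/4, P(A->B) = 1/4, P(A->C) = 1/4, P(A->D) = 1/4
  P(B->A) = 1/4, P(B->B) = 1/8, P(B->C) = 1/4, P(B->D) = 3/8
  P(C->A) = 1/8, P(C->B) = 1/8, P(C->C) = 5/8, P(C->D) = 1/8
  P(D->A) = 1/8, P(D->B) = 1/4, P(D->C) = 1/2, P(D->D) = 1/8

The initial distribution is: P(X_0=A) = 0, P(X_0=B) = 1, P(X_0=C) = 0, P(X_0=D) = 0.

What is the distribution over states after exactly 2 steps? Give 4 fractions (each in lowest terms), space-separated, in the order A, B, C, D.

Propagating the distribution step by step (d_{t+1} = d_t * P):
d_0 = (A=0, B=1, C=0, D=0)
  d_1[A] = 0*1/4 + 1*1/4 + 0*1/8 + 0*1/8 = 1/4
  d_1[B] = 0*1/4 + 1*1/8 + 0*1/8 + 0*1/4 = 1/8
  d_1[C] = 0*1/4 + 1*1/4 + 0*5/8 + 0*1/2 = 1/4
  d_1[D] = 0*1/4 + 1*3/8 + 0*1/8 + 0*1/8 = 3/8
d_1 = (A=1/4, B=1/8, C=1/4, D=3/8)
  d_2[A] = 1/4*1/4 + 1/8*1/4 + 1/4*1/8 + 3/8*1/8 = 11/64
  d_2[B] = 1/4*1/4 + 1/8*1/8 + 1/4*1/8 + 3/8*1/4 = 13/64
  d_2[C] = 1/4*1/4 + 1/8*1/4 + 1/4*5/8 + 3/8*1/2 = 7/16
  d_2[D] = 1/4*1/4 + 1/8*3/8 + 1/4*1/8 + 3/8*1/8 = 3/16
d_2 = (A=11/64, B=13/64, C=7/16, D=3/16)

Answer: 11/64 13/64 7/16 3/16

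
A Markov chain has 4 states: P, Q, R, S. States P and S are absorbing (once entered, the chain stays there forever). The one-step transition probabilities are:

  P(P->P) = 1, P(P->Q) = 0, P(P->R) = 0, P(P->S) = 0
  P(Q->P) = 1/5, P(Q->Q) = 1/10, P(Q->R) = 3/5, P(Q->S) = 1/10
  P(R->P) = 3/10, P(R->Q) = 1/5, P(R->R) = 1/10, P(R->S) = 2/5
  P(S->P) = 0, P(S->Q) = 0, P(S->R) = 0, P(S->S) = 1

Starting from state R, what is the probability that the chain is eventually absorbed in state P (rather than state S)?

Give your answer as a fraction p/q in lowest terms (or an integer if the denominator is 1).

Answer: 31/69

Derivation:
Let a_i = P(absorbed in P | start in state i).
Boundary conditions: a_P = 1, a_S = 0.
For each transient state i, a_i = sum_j P(i->j) * a_j:
  a_Q = 1/5*a_P + 1/10*a_Q + 3/5*a_R + 1/10*a_S
  a_R = 3/10*a_P + 1/5*a_Q + 1/10*a_R + 2/5*a_S

Substituting a_P = 1 and a_S = 0, rearrange to (I - Q) a = r where r[i] = P(i -> P):
  [9/10, -3/5] . (a_Q, a_R) = 1/5
  [-1/5, 9/10] . (a_Q, a_R) = 3/10

Solving yields:
  a_Q = 12/23
  a_R = 31/69

Starting state is R, so the absorption probability is a_R = 31/69.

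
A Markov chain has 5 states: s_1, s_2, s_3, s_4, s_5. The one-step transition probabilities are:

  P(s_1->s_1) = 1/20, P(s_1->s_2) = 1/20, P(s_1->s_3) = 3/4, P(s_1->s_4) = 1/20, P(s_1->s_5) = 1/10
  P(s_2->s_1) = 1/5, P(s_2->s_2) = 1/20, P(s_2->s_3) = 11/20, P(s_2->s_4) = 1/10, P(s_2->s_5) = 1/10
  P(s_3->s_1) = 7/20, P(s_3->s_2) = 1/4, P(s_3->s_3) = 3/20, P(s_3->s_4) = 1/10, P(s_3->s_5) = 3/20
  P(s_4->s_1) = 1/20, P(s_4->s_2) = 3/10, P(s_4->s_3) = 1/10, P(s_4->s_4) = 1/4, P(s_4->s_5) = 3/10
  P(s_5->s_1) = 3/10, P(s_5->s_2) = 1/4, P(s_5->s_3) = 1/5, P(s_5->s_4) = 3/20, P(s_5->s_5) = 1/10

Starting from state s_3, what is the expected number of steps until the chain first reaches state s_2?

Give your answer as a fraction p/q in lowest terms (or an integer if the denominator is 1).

Let h_i = expected steps to first reach s_2 from state i.
Boundary: h_s_2 = 0.
First-step equations for the other states:
  h_s_1 = 1 + 1/20*h_s_1 + 1/20*h_s_2 + 3/4*h_s_3 + 1/20*h_s_4 + 1/10*h_s_5
  h_s_3 = 1 + 7/20*h_s_1 + 1/4*h_s_2 + 3/20*h_s_3 + 1/10*h_s_4 + 3/20*h_s_5
  h_s_4 = 1 + 1/20*h_s_1 + 3/10*h_s_2 + 1/10*h_s_3 + 1/4*h_s_4 + 3/10*h_s_5
  h_s_5 = 1 + 3/10*h_s_1 + 1/4*h_s_2 + 1/5*h_s_3 + 3/20*h_s_4 + 1/10*h_s_5

Substituting h_s_2 = 0 and rearranging gives the linear system (I - Q) h = 1:
  [19/20, -3/4, -1/20, -1/10] . (h_s_1, h_s_3, h_s_4, h_s_5) = 1
  [-7/20, 17/20, -1/10, -3/20] . (h_s_1, h_s_3, h_s_4, h_s_5) = 1
  [-1/20, -1/10, 3/4, -3/10] . (h_s_1, h_s_3, h_s_4, h_s_5) = 1
  [-3/10, -1/5, -3/20, 9/10] . (h_s_1, h_s_3, h_s_4, h_s_5) = 1

Solving yields:
  h_s_1 = 209800/37673
  h_s_3 = 181040/37673
  h_s_4 = 159820/37673
  h_s_5 = 178660/37673

Starting state is s_3, so the expected hitting time is h_s_3 = 181040/37673.

Answer: 181040/37673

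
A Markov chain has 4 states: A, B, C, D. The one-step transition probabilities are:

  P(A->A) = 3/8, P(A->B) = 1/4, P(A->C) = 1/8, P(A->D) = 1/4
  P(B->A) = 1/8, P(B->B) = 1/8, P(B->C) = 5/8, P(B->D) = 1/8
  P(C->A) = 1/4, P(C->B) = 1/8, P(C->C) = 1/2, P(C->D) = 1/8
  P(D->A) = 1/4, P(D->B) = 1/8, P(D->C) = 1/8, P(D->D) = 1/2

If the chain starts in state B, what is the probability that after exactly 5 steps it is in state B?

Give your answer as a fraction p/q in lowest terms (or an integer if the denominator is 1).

Computing P^5 by repeated multiplication:
P^1 =
  A: [3/8, 1/4, 1/8, 1/4]
  B: [1/8, 1/8, 5/8, 1/8]
  C: [1/4, 1/8, 1/2, 1/8]
  D: [1/4, 1/8, 1/8, 1/2]
P^2 =
  A: [17/64, 11/64, 19/64, 17/64]
  B: [1/4, 9/64, 27/64, 3/16]
  C: [17/64, 5/32, 3/8, 13/64]
  D: [17/64, 5/32, 15/64, 11/32]
P^3 =
  A: [67/256, 81/512, 165/512, 33/128]
  B: [135/512, 5/32, 181/512, 29/128]
  C: [135/512, 81/512, 11/32, 15/64]
  D: [135/512, 81/512, 149/512, 147/512]
P^4 =
  A: [1077/4096, 323/2048, 1331/4096, 521/2048]
  B: [1079/4096, 647/4096, 1375/4096, 995/4096]
  C: [539/2048, 647/4096, 341/1024, 1007/4096]
  D: [539/2048, 647/4096, 1283/4096, 17/64]
P^5 =
  A: [8623/32768, 5173/32768, 10673/32768, 8299/32768]
  B: [539/2048, 5175/32768, 10809/32768, 255/1024]
  C: [8623/32768, 2587/16384, 1347/4096, 8195/32768]
  D: [8623/32768, 2587/16384, 10533/32768, 4219/16384]

(P^5)[B -> B] = 5175/32768

Answer: 5175/32768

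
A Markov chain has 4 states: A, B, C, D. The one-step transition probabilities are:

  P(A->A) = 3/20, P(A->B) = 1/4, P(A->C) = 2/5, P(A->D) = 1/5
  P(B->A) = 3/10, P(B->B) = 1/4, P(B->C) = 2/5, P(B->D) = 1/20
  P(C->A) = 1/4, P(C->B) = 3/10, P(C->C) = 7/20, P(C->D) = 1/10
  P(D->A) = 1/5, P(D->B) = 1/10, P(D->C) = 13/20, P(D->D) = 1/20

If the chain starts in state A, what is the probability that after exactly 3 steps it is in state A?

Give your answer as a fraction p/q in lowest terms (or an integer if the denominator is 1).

Answer: 1869/8000

Derivation:
Computing P^3 by repeated multiplication:
P^1 =
  A: [3/20, 1/4, 2/5, 1/5]
  B: [3/10, 1/4, 2/5, 1/20]
  C: [1/4, 3/10, 7/20, 1/10]
  D: [1/5, 1/10, 13/20, 1/20]
P^2 =
  A: [19/80, 6/25, 43/100, 37/400]
  B: [23/100, 21/80, 157/400, 23/200]
  C: [47/200, 101/400, 163/400, 21/200]
  D: [93/400, 11/40, 19/50, 9/80]
P^3 =
  A: [1869/8000, 2061/8000, 3213/8000, 857/8000]
  B: [15/64, 2019/8000, 3273/8000, 833/8000]
  C: [1871/8000, 2037/8000, 3247/8000, 169/1600]
  D: [1879/8000, 2017/8000, 3273/8000, 831/8000]

(P^3)[A -> A] = 1869/8000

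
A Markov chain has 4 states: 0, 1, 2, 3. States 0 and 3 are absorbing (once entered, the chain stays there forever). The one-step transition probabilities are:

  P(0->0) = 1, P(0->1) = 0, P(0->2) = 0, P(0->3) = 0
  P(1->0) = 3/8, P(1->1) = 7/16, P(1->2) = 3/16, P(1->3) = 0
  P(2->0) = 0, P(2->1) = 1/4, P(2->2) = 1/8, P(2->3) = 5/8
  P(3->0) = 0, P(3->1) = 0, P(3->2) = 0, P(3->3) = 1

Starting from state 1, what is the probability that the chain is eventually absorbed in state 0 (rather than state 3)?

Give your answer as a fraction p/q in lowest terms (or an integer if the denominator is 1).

Answer: 14/19

Derivation:
Let a_i = P(absorbed in 0 | start in state i).
Boundary conditions: a_0 = 1, a_3 = 0.
For each transient state i, a_i = sum_j P(i->j) * a_j:
  a_1 = 3/8*a_0 + 7/16*a_1 + 3/16*a_2 + 0*a_3
  a_2 = 0*a_0 + 1/4*a_1 + 1/8*a_2 + 5/8*a_3

Substituting a_0 = 1 and a_3 = 0, rearrange to (I - Q) a = r where r[i] = P(i -> 0):
  [9/16, -3/16] . (a_1, a_2) = 3/8
  [-1/4, 7/8] . (a_1, a_2) = 0

Solving yields:
  a_1 = 14/19
  a_2 = 4/19

Starting state is 1, so the absorption probability is a_1 = 14/19.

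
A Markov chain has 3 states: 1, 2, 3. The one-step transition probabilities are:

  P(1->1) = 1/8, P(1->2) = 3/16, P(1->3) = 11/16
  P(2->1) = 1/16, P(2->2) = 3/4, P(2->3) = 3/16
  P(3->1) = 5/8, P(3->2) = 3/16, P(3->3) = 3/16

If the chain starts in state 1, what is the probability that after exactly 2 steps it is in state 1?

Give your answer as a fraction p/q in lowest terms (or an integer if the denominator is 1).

Computing P^2 by repeated multiplication:
P^1 =
  1: [1/8, 3/16, 11/16]
  2: [1/16, 3/4, 3/16]
  3: [5/8, 3/16, 3/16]
P^2 =
  1: [117/256, 75/256, 1/4]
  2: [11/64, 39/64, 7/32]
  3: [53/256, 75/256, 1/2]

(P^2)[1 -> 1] = 117/256

Answer: 117/256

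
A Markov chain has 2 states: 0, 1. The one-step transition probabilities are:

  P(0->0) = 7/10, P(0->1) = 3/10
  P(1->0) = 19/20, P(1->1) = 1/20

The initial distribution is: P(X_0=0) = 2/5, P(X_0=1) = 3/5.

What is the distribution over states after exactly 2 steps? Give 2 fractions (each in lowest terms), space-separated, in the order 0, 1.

Answer: 59/80 21/80

Derivation:
Propagating the distribution step by step (d_{t+1} = d_t * P):
d_0 = (0=2/5, 1=3/5)
  d_1[0] = 2/5*7/10 + 3/5*19/20 = 17/20
  d_1[1] = 2/5*3/10 + 3/5*1/20 = 3/20
d_1 = (0=17/20, 1=3/20)
  d_2[0] = 17/20*7/10 + 3/20*19/20 = 59/80
  d_2[1] = 17/20*3/10 + 3/20*1/20 = 21/80
d_2 = (0=59/80, 1=21/80)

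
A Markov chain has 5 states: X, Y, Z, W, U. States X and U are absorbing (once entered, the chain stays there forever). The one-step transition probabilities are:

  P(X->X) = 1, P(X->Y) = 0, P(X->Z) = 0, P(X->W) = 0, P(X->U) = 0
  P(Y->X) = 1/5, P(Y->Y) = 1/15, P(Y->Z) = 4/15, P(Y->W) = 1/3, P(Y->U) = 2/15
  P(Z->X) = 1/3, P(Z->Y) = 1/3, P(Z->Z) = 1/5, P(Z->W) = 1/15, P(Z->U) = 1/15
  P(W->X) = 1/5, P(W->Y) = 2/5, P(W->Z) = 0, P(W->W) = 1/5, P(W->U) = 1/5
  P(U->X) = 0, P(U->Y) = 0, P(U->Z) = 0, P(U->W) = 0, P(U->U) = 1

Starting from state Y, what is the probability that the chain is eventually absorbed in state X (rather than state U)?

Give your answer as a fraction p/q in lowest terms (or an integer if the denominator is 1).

Let a_i = P(absorbed in X | start in state i).
Boundary conditions: a_X = 1, a_U = 0.
For each transient state i, a_i = sum_j P(i->j) * a_j:
  a_Y = 1/5*a_X + 1/15*a_Y + 4/15*a_Z + 1/3*a_W + 2/15*a_U
  a_Z = 1/3*a_X + 1/3*a_Y + 1/5*a_Z + 1/15*a_W + 1/15*a_U
  a_W = 1/5*a_X + 2/5*a_Y + 0*a_Z + 1/5*a_W + 1/5*a_U

Substituting a_X = 1 and a_U = 0, rearrange to (I - Q) a = r where r[i] = P(i -> X):
  [14/15, -4/15, -1/3] . (a_Y, a_Z, a_W) = 1/5
  [-1/3, 4/5, -1/15] . (a_Y, a_Z, a_W) = 1/3
  [-2/5, 0, 4/5] . (a_Y, a_Z, a_W) = 1/5

Solving yields:
  a_Y = 18/29
  a_Z = 335/464
  a_W = 65/116

Starting state is Y, so the absorption probability is a_Y = 18/29.

Answer: 18/29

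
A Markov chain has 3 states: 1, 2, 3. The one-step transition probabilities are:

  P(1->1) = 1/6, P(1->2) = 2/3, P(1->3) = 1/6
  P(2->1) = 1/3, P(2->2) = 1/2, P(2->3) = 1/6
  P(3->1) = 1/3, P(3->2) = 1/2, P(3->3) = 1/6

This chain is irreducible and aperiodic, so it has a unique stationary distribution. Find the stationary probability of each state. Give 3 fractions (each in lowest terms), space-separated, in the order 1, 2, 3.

Answer: 2/7 23/42 1/6

Derivation:
The stationary distribution satisfies pi = pi * P, i.e.:
  pi_1 = 1/6*pi_1 + 1/3*pi_2 + 1/3*pi_3
  pi_2 = 2/3*pi_1 + 1/2*pi_2 + 1/2*pi_3
  pi_3 = 1/6*pi_1 + 1/6*pi_2 + 1/6*pi_3
with normalization: pi_1 + pi_2 + pi_3 = 1.

Using the first 2 balance equations plus normalization, the linear system A*pi = b is:
  [-5/6, 1/3, 1/3] . pi = 0
  [2/3, -1/2, 1/2] . pi = 0
  [1, 1, 1] . pi = 1

Solving yields:
  pi_1 = 2/7
  pi_2 = 23/42
  pi_3 = 1/6

Verification (pi * P):
  2/7*1/6 + 23/42*1/3 + 1/6*1/3 = 2/7 = pi_1  (ok)
  2/7*2/3 + 23/42*1/2 + 1/6*1/2 = 23/42 = pi_2  (ok)
  2/7*1/6 + 23/42*1/6 + 1/6*1/6 = 1/6 = pi_3  (ok)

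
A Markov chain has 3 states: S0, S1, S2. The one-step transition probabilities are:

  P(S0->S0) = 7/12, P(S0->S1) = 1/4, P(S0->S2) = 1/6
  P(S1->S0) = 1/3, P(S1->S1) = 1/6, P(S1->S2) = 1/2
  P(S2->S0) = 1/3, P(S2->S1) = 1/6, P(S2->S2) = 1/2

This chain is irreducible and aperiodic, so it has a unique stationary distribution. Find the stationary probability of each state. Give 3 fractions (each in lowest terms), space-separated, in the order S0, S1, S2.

Answer: 4/9 11/54 19/54

Derivation:
The stationary distribution satisfies pi = pi * P, i.e.:
  pi_S0 = 7/12*pi_S0 + 1/3*pi_S1 + 1/3*pi_S2
  pi_S1 = 1/4*pi_S0 + 1/6*pi_S1 + 1/6*pi_S2
  pi_S2 = 1/6*pi_S0 + 1/2*pi_S1 + 1/2*pi_S2
with normalization: pi_S0 + pi_S1 + pi_S2 = 1.

Using the first 2 balance equations plus normalization, the linear system A*pi = b is:
  [-5/12, 1/3, 1/3] . pi = 0
  [1/4, -5/6, 1/6] . pi = 0
  [1, 1, 1] . pi = 1

Solving yields:
  pi_S0 = 4/9
  pi_S1 = 11/54
  pi_S2 = 19/54

Verification (pi * P):
  4/9*7/12 + 11/54*1/3 + 19/54*1/3 = 4/9 = pi_S0  (ok)
  4/9*1/4 + 11/54*1/6 + 19/54*1/6 = 11/54 = pi_S1  (ok)
  4/9*1/6 + 11/54*1/2 + 19/54*1/2 = 19/54 = pi_S2  (ok)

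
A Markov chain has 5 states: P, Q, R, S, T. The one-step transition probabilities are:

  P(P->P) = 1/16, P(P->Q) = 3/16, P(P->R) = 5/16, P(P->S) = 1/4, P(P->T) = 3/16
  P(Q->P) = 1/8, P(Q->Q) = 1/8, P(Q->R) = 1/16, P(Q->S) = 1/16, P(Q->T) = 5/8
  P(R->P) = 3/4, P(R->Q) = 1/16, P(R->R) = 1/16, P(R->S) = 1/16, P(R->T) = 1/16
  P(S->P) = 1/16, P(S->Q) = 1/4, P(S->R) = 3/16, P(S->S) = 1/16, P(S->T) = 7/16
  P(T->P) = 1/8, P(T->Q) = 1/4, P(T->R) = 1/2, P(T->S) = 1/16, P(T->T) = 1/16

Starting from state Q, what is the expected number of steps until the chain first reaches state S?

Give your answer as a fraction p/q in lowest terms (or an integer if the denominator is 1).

Let h_i = expected steps to first reach S from state i.
Boundary: h_S = 0.
First-step equations for the other states:
  h_P = 1 + 1/16*h_P + 3/16*h_Q + 5/16*h_R + 1/4*h_S + 3/16*h_T
  h_Q = 1 + 1/8*h_P + 1/8*h_Q + 1/16*h_R + 1/16*h_S + 5/8*h_T
  h_R = 1 + 3/4*h_P + 1/16*h_Q + 1/16*h_R + 1/16*h_S + 1/16*h_T
  h_T = 1 + 1/8*h_P + 1/4*h_Q + 1/2*h_R + 1/16*h_S + 1/16*h_T

Substituting h_S = 0 and rearranging gives the linear system (I - Q) h = 1:
  [15/16, -3/16, -5/16, -3/16] . (h_P, h_Q, h_R, h_T) = 1
  [-1/8, 7/8, -1/16, -5/8] . (h_P, h_Q, h_R, h_T) = 1
  [-3/4, -1/16, 15/16, -1/16] . (h_P, h_Q, h_R, h_T) = 1
  [-1/8, -1/4, -1/2, 15/16] . (h_P, h_Q, h_R, h_T) = 1

Solving yields:
  h_P = 95552/12989
  h_Q = 117776/12989
  h_R = 105776/12989
  h_T = 114416/12989

Starting state is Q, so the expected hitting time is h_Q = 117776/12989.

Answer: 117776/12989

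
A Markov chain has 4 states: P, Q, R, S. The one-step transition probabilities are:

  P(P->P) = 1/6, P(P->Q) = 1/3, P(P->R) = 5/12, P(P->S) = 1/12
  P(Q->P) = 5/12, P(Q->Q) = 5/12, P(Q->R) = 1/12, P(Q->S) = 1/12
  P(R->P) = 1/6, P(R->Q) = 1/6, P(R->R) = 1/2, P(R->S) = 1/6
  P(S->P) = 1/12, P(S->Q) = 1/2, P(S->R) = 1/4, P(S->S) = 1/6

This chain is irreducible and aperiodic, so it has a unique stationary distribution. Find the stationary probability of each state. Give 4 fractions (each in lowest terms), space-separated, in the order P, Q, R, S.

The stationary distribution satisfies pi = pi * P, i.e.:
  pi_P = 1/6*pi_P + 5/12*pi_Q + 1/6*pi_R + 1/12*pi_S
  pi_Q = 1/3*pi_P + 5/12*pi_Q + 1/6*pi_R + 1/2*pi_S
  pi_R = 5/12*pi_P + 1/12*pi_Q + 1/2*pi_R + 1/4*pi_S
  pi_S = 1/12*pi_P + 1/12*pi_Q + 1/6*pi_R + 1/6*pi_S
with normalization: pi_P + pi_Q + pi_R + pi_S = 1.

Using the first 3 balance equations plus normalization, the linear system A*pi = b is:
  [-5/6, 5/12, 1/6, 1/12] . pi = 0
  [1/3, -7/12, 1/6, 1/2] . pi = 0
  [5/12, 1/12, -1/2, 1/4] . pi = 0
  [1, 1, 1, 1] . pi = 1

Solving yields:
  pi_P = 16/67
  pi_Q = 22/67
  pi_R = 21/67
  pi_S = 8/67

Verification (pi * P):
  16/67*1/6 + 22/67*5/12 + 21/67*1/6 + 8/67*1/12 = 16/67 = pi_P  (ok)
  16/67*1/3 + 22/67*5/12 + 21/67*1/6 + 8/67*1/2 = 22/67 = pi_Q  (ok)
  16/67*5/12 + 22/67*1/12 + 21/67*1/2 + 8/67*1/4 = 21/67 = pi_R  (ok)
  16/67*1/12 + 22/67*1/12 + 21/67*1/6 + 8/67*1/6 = 8/67 = pi_S  (ok)

Answer: 16/67 22/67 21/67 8/67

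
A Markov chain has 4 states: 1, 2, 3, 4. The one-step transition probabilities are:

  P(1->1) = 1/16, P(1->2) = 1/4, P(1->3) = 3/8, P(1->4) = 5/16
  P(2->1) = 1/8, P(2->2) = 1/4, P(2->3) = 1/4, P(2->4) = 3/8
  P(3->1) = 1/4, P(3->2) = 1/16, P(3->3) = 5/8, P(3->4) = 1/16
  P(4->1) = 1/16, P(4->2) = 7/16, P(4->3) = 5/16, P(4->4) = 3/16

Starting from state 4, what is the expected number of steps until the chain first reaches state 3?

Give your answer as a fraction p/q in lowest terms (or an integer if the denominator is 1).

Answer: 1228/363

Derivation:
Let h_i = expected steps to first reach 3 from state i.
Boundary: h_3 = 0.
First-step equations for the other states:
  h_1 = 1 + 1/16*h_1 + 1/4*h_2 + 3/8*h_3 + 5/16*h_4
  h_2 = 1 + 1/8*h_1 + 1/4*h_2 + 1/4*h_3 + 3/8*h_4
  h_4 = 1 + 1/16*h_1 + 7/16*h_2 + 5/16*h_3 + 3/16*h_4

Substituting h_3 = 0 and rearranging gives the linear system (I - Q) h = 1:
  [15/16, -1/4, -5/16] . (h_1, h_2, h_4) = 1
  [-1/8, 3/4, -3/8] . (h_1, h_2, h_4) = 1
  [-1/16, -7/16, 13/16] . (h_1, h_2, h_4) = 1

Solving yields:
  h_1 = 380/121
  h_2 = 1288/363
  h_4 = 1228/363

Starting state is 4, so the expected hitting time is h_4 = 1228/363.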